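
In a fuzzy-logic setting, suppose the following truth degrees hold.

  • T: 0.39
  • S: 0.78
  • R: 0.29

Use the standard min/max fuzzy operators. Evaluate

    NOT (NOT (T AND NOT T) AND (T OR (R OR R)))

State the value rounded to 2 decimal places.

NOT T = 1 − 0.39 = 0.61
T AND NOT T = min(a, b) on (0.39, 0.61) = 0.39
NOT (T AND NOT T) = 1 − 0.39 = 0.61
R OR R = max(a, b) on (0.29, 0.29) = 0.29
T OR (R OR R) = max(a, b) on (0.39, 0.29) = 0.39
NOT (T AND NOT T) AND (T OR (R OR R)) = min(a, b) on (0.61, 0.39) = 0.39
NOT (NOT (T AND NOT T) AND (T OR (R OR R))) = 1 − 0.39 = 0.61

0.61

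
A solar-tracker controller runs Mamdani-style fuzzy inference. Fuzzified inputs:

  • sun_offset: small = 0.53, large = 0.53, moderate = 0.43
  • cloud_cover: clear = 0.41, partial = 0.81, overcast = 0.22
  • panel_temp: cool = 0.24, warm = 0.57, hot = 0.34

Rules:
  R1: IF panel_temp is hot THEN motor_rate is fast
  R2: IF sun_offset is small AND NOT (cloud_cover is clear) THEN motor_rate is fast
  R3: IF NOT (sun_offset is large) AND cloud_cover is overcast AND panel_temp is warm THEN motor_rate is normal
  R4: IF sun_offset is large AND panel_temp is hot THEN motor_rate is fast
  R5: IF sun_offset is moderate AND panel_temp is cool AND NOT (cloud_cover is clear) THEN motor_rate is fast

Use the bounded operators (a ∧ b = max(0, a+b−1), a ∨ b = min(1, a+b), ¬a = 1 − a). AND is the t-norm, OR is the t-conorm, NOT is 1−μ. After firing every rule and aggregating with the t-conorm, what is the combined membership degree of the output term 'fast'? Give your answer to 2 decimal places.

R1: hot=0.34 → w = 0.34
R2: small=0.53, ¬clear=1−0.41=0.59; AND[max(0, a+b−1)] → w = 0.12
R3: ¬large=1−0.53=0.47, overcast=0.22, warm=0.57; AND[max(0, a+b−1)] → w = 0.00
R4: large=0.53, hot=0.34; AND[max(0, a+b−1)] → w = 0.00
R5: moderate=0.43, cool=0.24, ¬clear=1−0.41=0.59; AND[max(0, a+b−1)] → w = 0.00
Rules with consequent 'fast': {R1, R2, R4, R5} → strengths 0.34, 0.12, 0.00, 0.00
Aggregate via t-conorm [min(1, a+b)]: 0.46

0.46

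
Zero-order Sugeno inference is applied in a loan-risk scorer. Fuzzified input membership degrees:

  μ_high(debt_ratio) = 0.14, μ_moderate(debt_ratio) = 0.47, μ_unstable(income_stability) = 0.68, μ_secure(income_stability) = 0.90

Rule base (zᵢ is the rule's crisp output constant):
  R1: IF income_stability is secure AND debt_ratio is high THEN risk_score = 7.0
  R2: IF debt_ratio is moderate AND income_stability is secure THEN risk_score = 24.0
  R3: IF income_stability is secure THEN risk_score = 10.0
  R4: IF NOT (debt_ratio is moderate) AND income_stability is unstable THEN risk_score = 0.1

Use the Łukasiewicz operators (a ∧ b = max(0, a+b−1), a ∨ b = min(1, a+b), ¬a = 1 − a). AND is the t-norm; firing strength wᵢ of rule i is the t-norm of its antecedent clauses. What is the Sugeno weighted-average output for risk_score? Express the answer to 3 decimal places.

11.961

R1 (z=7.0): secure=0.90, high=0.14; AND[max(0, a+b−1)] → w = 0.04
R2 (z=24.0): moderate=0.47, secure=0.90; AND[max(0, a+b−1)] → w = 0.37
R3 (z=10.0): secure=0.90 → w = 0.90
R4 (z=0.1): ¬moderate=1−0.47=0.53, unstable=0.68; AND[max(0, a+b−1)] → w = 0.21
Weighted average = (0.04·7.0 + 0.37·24.0 + 0.90·10.0 + 0.21·0.1) / (0.04 + 0.37 + 0.90 + 0.21)
  = 18.1810 / 1.5200 = 11.961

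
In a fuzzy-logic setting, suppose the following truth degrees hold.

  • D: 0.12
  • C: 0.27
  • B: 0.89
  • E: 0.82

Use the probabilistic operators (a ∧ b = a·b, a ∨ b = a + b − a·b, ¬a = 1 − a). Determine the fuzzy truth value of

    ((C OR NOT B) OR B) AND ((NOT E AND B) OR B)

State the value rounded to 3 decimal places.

0.843

NOT B = 1 − 0.8900 = 0.1100
C OR NOT B = a + b − a·b on (0.2700, 0.1100) = 0.3503
(C OR NOT B) OR B = a + b − a·b on (0.3503, 0.8900) = 0.9285
NOT E = 1 − 0.8200 = 0.1800
NOT E AND B = a·b on (0.1800, 0.8900) = 0.1602
(NOT E AND B) OR B = a + b − a·b on (0.1602, 0.8900) = 0.9076
((C OR NOT B) OR B) AND ((NOT E AND B) OR B) = a·b on (0.9285, 0.9076) = 0.8428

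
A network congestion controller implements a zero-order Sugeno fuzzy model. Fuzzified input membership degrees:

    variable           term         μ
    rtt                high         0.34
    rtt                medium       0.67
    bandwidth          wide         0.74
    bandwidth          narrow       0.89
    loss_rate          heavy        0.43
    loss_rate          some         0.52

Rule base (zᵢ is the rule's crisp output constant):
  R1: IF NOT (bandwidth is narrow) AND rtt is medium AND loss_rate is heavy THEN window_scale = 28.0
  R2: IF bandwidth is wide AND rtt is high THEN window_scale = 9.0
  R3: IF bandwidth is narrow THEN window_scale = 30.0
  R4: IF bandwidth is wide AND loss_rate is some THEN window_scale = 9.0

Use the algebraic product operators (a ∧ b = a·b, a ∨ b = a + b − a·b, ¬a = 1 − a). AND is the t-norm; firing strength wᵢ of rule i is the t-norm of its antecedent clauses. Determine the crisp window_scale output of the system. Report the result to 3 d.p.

21.382

R1 (z=28.0): ¬narrow=1−0.89=0.11, medium=0.67, heavy=0.43; AND[a·b] → w = 0.0317
R2 (z=9.0): wide=0.74, high=0.34; AND[a·b] → w = 0.2516
R3 (z=30.0): narrow=0.89 → w = 0.8900
R4 (z=9.0): wide=0.74, some=0.52; AND[a·b] → w = 0.3848
Weighted average = (0.0317·28.0 + 0.2516·9.0 + 0.8900·30.0 + 0.3848·9.0) / (0.0317 + 0.2516 + 0.8900 + 0.3848)
  = 33.3149 / 1.5581 = 21.382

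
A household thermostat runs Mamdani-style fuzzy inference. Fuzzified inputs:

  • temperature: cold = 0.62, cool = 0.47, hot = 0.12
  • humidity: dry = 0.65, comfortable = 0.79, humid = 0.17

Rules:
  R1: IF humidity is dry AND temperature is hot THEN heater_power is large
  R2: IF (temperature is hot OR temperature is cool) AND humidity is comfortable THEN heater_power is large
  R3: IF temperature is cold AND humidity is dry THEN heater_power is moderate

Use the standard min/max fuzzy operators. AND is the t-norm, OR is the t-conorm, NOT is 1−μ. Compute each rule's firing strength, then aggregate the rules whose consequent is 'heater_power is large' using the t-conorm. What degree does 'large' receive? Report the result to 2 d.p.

R1: dry=0.65, hot=0.12; AND[min(a, b)] → w = 0.12
R2: (hot=0.12 OR cool=0.47) = 0.47; AND[min(a, b)] with comfortable=0.79 → w = 0.47
R3: cold=0.62, dry=0.65; AND[min(a, b)] → w = 0.62
Rules with consequent 'large': {R1, R2} → strengths 0.12, 0.47
Aggregate via t-conorm [max(a, b)]: 0.47

0.47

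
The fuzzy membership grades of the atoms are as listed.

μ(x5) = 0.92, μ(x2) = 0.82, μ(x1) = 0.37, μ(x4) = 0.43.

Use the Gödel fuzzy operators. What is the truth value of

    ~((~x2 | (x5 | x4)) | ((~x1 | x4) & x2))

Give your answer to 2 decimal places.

0.08

~x2 = 1 − 0.82 = 0.18
x5 | x4 = max(a, b) on (0.92, 0.43) = 0.92
~x2 | (x5 | x4) = max(a, b) on (0.18, 0.92) = 0.92
~x1 = 1 − 0.37 = 0.63
~x1 | x4 = max(a, b) on (0.63, 0.43) = 0.63
(~x1 | x4) & x2 = min(a, b) on (0.63, 0.82) = 0.63
(~x2 | (x5 | x4)) | ((~x1 | x4) & x2) = max(a, b) on (0.92, 0.63) = 0.92
~((~x2 | (x5 | x4)) | ((~x1 | x4) & x2)) = 1 − 0.92 = 0.08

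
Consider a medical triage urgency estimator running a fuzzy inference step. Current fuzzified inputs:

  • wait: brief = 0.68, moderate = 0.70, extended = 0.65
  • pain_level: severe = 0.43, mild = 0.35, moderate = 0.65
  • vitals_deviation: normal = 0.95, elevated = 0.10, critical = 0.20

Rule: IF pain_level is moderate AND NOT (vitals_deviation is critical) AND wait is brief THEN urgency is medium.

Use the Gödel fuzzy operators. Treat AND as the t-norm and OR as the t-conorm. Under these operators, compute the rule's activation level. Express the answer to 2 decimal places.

0.65

firing strength: moderate=0.65, ¬critical=1−0.20=0.80, brief=0.68; AND[min(a, b)] → w = 0.65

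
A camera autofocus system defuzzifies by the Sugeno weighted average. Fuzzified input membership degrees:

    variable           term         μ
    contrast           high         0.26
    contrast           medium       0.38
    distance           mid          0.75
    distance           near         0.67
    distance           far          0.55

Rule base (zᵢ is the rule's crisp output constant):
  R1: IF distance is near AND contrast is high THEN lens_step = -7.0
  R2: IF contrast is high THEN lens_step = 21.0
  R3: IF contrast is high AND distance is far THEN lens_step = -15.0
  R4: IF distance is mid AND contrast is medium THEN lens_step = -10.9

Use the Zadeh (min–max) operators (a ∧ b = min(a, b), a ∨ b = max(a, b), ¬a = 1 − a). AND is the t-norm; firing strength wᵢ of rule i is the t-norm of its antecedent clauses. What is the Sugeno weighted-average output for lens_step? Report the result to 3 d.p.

R1 (z=-7.0): near=0.67, high=0.26; AND[min(a, b)] → w = 0.26
R2 (z=21.0): high=0.26 → w = 0.26
R3 (z=-15.0): high=0.26, far=0.55; AND[min(a, b)] → w = 0.26
R4 (z=-10.9): mid=0.75, medium=0.38; AND[min(a, b)] → w = 0.38
Weighted average = (0.26·-7.0 + 0.26·21.0 + 0.26·-15.0 + 0.38·-10.9) / (0.26 + 0.26 + 0.26 + 0.38)
  = -4.4020 / 1.1600 = -3.795

-3.795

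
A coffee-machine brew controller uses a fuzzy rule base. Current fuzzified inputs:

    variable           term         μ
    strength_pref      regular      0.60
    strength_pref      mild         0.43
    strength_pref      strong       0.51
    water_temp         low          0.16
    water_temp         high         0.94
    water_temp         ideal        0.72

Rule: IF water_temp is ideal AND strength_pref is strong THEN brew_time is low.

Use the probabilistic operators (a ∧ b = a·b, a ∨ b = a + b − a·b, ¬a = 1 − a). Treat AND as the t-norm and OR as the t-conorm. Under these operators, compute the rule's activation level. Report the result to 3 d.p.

0.367

firing strength: ideal=0.72, strong=0.51; AND[a·b] → w = 0.3672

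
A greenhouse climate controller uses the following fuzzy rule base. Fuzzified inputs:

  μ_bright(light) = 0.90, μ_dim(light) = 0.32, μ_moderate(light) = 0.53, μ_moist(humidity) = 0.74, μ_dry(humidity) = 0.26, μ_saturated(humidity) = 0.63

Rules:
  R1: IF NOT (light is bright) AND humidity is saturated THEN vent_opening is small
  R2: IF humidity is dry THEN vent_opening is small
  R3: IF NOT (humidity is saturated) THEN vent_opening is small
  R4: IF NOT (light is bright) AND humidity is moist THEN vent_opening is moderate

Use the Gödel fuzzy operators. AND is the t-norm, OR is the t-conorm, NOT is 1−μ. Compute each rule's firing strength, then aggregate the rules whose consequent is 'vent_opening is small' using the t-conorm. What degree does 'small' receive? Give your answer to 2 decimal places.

R1: ¬bright=1−0.90=0.10, saturated=0.63; AND[min(a, b)] → w = 0.10
R2: dry=0.26 → w = 0.26
R3: ¬saturated=1−0.63=0.37 → w = 0.37
R4: ¬bright=1−0.90=0.10, moist=0.74; AND[min(a, b)] → w = 0.10
Rules with consequent 'small': {R1, R2, R3} → strengths 0.10, 0.26, 0.37
Aggregate via t-conorm [max(a, b)]: 0.37

0.37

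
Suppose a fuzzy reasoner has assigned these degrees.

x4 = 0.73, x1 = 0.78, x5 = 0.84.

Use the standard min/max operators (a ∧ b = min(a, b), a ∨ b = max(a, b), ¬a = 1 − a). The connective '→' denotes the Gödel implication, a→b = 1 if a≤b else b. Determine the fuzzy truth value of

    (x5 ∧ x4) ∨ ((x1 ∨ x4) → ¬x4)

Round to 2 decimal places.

x5 ∧ x4 = min(a, b) on (0.84, 0.73) = 0.73
x1 ∨ x4 = max(a, b) on (0.78, 0.73) = 0.78
¬x4 = 1 − 0.73 = 0.27
(x1 ∨ x4) → ¬x4  [Gödel: 1 if a≤b else b] with a=0.78, b=0.27 → 0.27
(x5 ∧ x4) ∨ ((x1 ∨ x4) → ¬x4) = max(a, b) on (0.73, 0.27) = 0.73

0.73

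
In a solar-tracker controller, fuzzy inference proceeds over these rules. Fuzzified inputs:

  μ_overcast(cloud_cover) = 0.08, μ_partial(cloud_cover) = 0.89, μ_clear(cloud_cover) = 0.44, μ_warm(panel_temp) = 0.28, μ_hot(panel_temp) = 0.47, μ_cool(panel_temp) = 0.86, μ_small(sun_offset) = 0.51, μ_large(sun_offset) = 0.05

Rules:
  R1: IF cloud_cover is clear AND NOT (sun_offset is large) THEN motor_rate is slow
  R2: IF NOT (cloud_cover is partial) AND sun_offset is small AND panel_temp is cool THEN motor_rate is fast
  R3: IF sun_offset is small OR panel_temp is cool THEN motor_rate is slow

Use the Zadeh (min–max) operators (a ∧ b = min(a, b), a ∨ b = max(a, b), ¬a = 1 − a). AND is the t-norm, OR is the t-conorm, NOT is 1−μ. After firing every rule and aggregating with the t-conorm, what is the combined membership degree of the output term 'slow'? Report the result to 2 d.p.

R1: clear=0.44, ¬large=1−0.05=0.95; AND[min(a, b)] → w = 0.44
R2: ¬partial=1−0.89=0.11, small=0.51, cool=0.86; AND[min(a, b)] → w = 0.11
R3: small=0.51, cool=0.86; OR[max(a, b)] → w = 0.86
Rules with consequent 'slow': {R1, R3} → strengths 0.44, 0.86
Aggregate via t-conorm [max(a, b)]: 0.86

0.86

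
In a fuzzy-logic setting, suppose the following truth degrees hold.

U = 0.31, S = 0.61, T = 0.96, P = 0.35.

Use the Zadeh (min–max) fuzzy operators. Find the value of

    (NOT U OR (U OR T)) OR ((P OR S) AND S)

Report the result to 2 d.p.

NOT U = 1 − 0.31 = 0.69
U OR T = max(a, b) on (0.31, 0.96) = 0.96
NOT U OR (U OR T) = max(a, b) on (0.69, 0.96) = 0.96
P OR S = max(a, b) on (0.35, 0.61) = 0.61
(P OR S) AND S = min(a, b) on (0.61, 0.61) = 0.61
(NOT U OR (U OR T)) OR ((P OR S) AND S) = max(a, b) on (0.96, 0.61) = 0.96

0.96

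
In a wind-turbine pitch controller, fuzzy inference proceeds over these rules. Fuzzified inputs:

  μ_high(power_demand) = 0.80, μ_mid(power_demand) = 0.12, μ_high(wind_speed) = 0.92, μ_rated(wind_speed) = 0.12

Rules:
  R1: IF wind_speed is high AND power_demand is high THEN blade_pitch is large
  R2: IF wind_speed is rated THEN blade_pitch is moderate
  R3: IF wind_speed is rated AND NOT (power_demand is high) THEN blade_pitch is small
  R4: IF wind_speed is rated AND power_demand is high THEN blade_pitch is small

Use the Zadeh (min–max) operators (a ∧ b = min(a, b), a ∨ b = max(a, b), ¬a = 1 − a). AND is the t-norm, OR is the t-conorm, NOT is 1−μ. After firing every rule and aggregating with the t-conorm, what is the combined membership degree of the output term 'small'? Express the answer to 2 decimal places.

0.12

R1: high=0.92, high=0.80; AND[min(a, b)] → w = 0.80
R2: rated=0.12 → w = 0.12
R3: rated=0.12, ¬high=1−0.80=0.20; AND[min(a, b)] → w = 0.12
R4: rated=0.12, high=0.80; AND[min(a, b)] → w = 0.12
Rules with consequent 'small': {R3, R4} → strengths 0.12, 0.12
Aggregate via t-conorm [max(a, b)]: 0.12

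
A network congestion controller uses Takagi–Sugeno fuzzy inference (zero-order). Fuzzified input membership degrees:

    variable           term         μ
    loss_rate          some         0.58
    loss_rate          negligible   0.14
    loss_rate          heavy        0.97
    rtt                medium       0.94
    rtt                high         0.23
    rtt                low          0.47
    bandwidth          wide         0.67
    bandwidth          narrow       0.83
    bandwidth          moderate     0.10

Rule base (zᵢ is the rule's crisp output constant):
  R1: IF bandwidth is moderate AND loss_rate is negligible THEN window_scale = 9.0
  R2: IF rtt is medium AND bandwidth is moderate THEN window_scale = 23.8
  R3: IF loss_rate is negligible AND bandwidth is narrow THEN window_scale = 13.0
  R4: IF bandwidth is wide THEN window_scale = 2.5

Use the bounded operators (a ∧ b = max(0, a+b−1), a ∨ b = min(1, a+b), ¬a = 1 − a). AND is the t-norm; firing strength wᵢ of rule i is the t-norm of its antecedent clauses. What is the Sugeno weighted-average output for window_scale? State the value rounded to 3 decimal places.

R1 (z=9.0): moderate=0.10, negligible=0.14; AND[max(0, a+b−1)] → w = 0.00
R2 (z=23.8): medium=0.94, moderate=0.10; AND[max(0, a+b−1)] → w = 0.04
R3 (z=13.0): negligible=0.14, narrow=0.83; AND[max(0, a+b−1)] → w = 0.00
R4 (z=2.5): wide=0.67 → w = 0.67
Weighted average = (0.00·9.0 + 0.04·23.8 + 0.00·13.0 + 0.67·2.5) / (0.00 + 0.04 + 0.00 + 0.67)
  = 2.6270 / 0.7100 = 3.700

3.700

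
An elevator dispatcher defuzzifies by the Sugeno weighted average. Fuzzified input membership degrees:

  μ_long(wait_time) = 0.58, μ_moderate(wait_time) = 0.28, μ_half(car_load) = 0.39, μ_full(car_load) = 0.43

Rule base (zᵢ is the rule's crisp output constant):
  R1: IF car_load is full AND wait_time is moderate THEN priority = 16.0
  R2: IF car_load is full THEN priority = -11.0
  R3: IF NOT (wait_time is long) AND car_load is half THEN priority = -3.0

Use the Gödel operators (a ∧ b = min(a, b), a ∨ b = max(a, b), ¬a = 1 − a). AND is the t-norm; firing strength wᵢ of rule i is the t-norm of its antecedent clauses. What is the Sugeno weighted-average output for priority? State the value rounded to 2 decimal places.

R1 (z=16.0): full=0.43, moderate=0.28; AND[min(a, b)] → w = 0.28
R2 (z=-11.0): full=0.43 → w = 0.43
R3 (z=-3.0): ¬long=1−0.58=0.42, half=0.39; AND[min(a, b)] → w = 0.39
Weighted average = (0.28·16.0 + 0.43·-11.0 + 0.39·-3.0) / (0.28 + 0.43 + 0.39)
  = -1.4200 / 1.1000 = -1.29

-1.29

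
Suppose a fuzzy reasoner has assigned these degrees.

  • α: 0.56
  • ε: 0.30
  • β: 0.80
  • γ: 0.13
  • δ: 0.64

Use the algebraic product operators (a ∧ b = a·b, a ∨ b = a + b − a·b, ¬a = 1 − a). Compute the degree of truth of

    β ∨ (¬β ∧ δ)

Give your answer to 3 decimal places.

0.826

¬β = 1 − 0.8000 = 0.2000
¬β ∧ δ = a·b on (0.2000, 0.6400) = 0.1280
β ∨ (¬β ∧ δ) = a + b − a·b on (0.8000, 0.1280) = 0.8256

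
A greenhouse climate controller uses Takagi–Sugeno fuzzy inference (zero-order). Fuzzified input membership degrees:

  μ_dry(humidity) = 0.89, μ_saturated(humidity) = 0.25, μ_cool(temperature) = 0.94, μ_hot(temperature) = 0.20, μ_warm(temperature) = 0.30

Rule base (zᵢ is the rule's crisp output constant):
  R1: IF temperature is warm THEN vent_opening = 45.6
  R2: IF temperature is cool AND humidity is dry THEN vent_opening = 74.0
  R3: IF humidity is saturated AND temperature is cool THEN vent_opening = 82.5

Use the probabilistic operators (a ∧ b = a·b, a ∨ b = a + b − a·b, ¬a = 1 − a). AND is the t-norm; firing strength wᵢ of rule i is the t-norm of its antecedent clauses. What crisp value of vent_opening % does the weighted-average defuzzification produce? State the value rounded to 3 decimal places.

R1 (z=45.6): warm=0.30 → w = 0.3000
R2 (z=74.0): cool=0.94, dry=0.89; AND[a·b] → w = 0.8366
R3 (z=82.5): saturated=0.25, cool=0.94; AND[a·b] → w = 0.2350
Weighted average = (0.3000·45.6 + 0.8366·74.0 + 0.2350·82.5) / (0.3000 + 0.8366 + 0.2350)
  = 94.9759 / 1.3716 = 69.245

69.245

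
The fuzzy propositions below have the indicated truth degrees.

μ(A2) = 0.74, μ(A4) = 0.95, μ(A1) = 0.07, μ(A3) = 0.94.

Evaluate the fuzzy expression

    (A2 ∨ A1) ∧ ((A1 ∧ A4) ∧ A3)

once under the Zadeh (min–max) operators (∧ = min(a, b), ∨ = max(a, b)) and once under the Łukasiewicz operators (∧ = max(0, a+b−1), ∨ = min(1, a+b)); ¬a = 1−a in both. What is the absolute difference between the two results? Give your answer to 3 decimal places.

0.070

Under Zadeh (min–max):
  A2 ∨ A1 = max(a, b) on (0.74, 0.07) = 0.74
  A1 ∧ A4 = min(a, b) on (0.07, 0.95) = 0.07
  (A1 ∧ A4) ∧ A3 = min(a, b) on (0.07, 0.94) = 0.07
  (A2 ∨ A1) ∧ ((A1 ∧ A4) ∧ A3) = min(a, b) on (0.74, 0.07) = 0.07
  → value = 0.0700
Under Łukasiewicz:
  A2 ∨ A1 = min(1, a+b) on (0.74, 0.07) = 0.81
  A1 ∧ A4 = max(0, a+b−1) on (0.07, 0.95) = 0.02
  (A1 ∧ A4) ∧ A3 = max(0, a+b−1) on (0.02, 0.94) = 0.00
  (A2 ∨ A1) ∧ ((A1 ∧ A4) ∧ A3) = max(0, a+b−1) on (0.81, 0.00) = 0.00
  → value = 0.0000
|0.0700 − 0.0000| = 0.070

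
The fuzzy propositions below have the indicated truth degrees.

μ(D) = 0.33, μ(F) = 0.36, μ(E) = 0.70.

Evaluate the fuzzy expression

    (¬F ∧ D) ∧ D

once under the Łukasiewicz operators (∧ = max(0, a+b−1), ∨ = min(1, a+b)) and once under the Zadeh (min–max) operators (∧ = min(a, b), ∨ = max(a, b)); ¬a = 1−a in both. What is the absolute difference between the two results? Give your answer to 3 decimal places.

Under Łukasiewicz:
  ¬F = 1 − 0.36 = 0.64
  ¬F ∧ D = max(0, a+b−1) on (0.64, 0.33) = 0.00
  (¬F ∧ D) ∧ D = max(0, a+b−1) on (0.00, 0.33) = 0.00
  → value = 0.0000
Under Zadeh (min–max):
  ¬F = 1 − 0.36 = 0.64
  ¬F ∧ D = min(a, b) on (0.64, 0.33) = 0.33
  (¬F ∧ D) ∧ D = min(a, b) on (0.33, 0.33) = 0.33
  → value = 0.3300
|0.0000 − 0.3300| = 0.330

0.330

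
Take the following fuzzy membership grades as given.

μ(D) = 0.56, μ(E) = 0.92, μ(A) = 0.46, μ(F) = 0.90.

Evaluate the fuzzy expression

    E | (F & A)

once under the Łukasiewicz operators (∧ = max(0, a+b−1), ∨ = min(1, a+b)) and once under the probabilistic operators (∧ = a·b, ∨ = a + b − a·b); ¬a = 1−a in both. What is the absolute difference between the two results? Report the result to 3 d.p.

0.047

Under Łukasiewicz:
  F & A = max(0, a+b−1) on (0.90, 0.46) = 0.36
  E | (F & A) = min(1, a+b) on (0.92, 0.36) = 1.00
  → value = 1.0000
Under probabilistic:
  F & A = a·b on (0.9000, 0.4600) = 0.4140
  E | (F & A) = a + b − a·b on (0.9200, 0.4140) = 0.9531
  → value = 0.9531
|1.0000 − 0.9531| = 0.047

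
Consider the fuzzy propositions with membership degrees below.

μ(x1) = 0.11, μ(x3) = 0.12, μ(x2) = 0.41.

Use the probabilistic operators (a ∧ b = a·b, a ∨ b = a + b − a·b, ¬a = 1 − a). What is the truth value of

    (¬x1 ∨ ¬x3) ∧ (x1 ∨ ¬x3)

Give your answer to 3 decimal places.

0.881

¬x1 = 1 − 0.1100 = 0.8900
¬x3 = 1 − 0.1200 = 0.8800
¬x1 ∨ ¬x3 = a + b − a·b on (0.8900, 0.8800) = 0.9868
¬x3 = 1 − 0.1200 = 0.8800
x1 ∨ ¬x3 = a + b − a·b on (0.1100, 0.8800) = 0.8932
(¬x1 ∨ ¬x3) ∧ (x1 ∨ ¬x3) = a·b on (0.9868, 0.8932) = 0.8814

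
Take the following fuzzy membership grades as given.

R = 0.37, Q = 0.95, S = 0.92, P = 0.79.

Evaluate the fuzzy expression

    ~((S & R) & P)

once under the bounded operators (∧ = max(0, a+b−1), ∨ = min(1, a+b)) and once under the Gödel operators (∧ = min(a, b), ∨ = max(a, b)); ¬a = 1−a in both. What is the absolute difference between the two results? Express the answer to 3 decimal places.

0.290

Under bounded:
  S & R = max(0, a+b−1) on (0.92, 0.37) = 0.29
  (S & R) & P = max(0, a+b−1) on (0.29, 0.79) = 0.08
  ~((S & R) & P) = 1 − 0.08 = 0.92
  → value = 0.9200
Under Gödel:
  S & R = min(a, b) on (0.92, 0.37) = 0.37
  (S & R) & P = min(a, b) on (0.37, 0.79) = 0.37
  ~((S & R) & P) = 1 − 0.37 = 0.63
  → value = 0.6300
|0.9200 − 0.6300| = 0.290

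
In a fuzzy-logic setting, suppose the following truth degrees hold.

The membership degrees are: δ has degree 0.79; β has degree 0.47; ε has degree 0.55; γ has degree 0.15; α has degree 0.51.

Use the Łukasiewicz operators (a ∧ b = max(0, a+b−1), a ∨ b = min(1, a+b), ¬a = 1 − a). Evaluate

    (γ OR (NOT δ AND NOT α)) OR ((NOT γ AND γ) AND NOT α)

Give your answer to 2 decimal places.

0.15

NOT δ = 1 − 0.79 = 0.21
NOT α = 1 − 0.51 = 0.49
NOT δ AND NOT α = max(0, a+b−1) on (0.21, 0.49) = 0.00
γ OR (NOT δ AND NOT α) = min(1, a+b) on (0.15, 0.00) = 0.15
NOT γ = 1 − 0.15 = 0.85
NOT γ AND γ = max(0, a+b−1) on (0.85, 0.15) = 0.00
NOT α = 1 − 0.51 = 0.49
(NOT γ AND γ) AND NOT α = max(0, a+b−1) on (0.00, 0.49) = 0.00
(γ OR (NOT δ AND NOT α)) OR ((NOT γ AND γ) AND NOT α) = min(1, a+b) on (0.15, 0.00) = 0.15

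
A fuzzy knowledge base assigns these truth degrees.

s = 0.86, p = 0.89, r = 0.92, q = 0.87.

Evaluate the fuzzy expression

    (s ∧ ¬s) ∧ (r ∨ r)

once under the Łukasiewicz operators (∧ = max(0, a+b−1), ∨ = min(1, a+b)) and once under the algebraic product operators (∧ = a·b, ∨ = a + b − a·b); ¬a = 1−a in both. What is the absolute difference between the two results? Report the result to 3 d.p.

0.120

Under Łukasiewicz:
  ¬s = 1 − 0.86 = 0.14
  s ∧ ¬s = max(0, a+b−1) on (0.86, 0.14) = 0.00
  r ∨ r = min(1, a+b) on (0.92, 0.92) = 1.00
  (s ∧ ¬s) ∧ (r ∨ r) = max(0, a+b−1) on (0.00, 1.00) = 0.00
  → value = 0.0000
Under algebraic product:
  ¬s = 1 − 0.8600 = 0.1400
  s ∧ ¬s = a·b on (0.8600, 0.1400) = 0.1204
  r ∨ r = a + b − a·b on (0.9200, 0.9200) = 0.9936
  (s ∧ ¬s) ∧ (r ∨ r) = a·b on (0.1204, 0.9936) = 0.1196
  → value = 0.1196
|0.0000 − 0.1196| = 0.120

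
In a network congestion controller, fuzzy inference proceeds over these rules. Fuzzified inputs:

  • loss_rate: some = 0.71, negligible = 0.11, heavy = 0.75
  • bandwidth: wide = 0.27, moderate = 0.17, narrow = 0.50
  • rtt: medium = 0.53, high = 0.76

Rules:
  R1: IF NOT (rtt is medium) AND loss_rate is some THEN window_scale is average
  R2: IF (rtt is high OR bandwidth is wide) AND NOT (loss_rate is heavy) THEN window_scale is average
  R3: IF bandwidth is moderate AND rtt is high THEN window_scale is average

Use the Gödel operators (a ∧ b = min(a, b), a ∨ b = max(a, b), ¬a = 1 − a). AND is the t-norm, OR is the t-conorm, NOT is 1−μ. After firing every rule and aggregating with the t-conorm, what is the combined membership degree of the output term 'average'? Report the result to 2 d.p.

0.47

R1: ¬medium=1−0.53=0.47, some=0.71; AND[min(a, b)] → w = 0.47
R2: (high=0.76 OR wide=0.27) = 0.76; AND[min(a, b)] with ¬heavy=1−0.75=0.25 → w = 0.25
R3: moderate=0.17, high=0.76; AND[min(a, b)] → w = 0.17
Rules with consequent 'average': {R1, R2, R3} → strengths 0.47, 0.25, 0.17
Aggregate via t-conorm [max(a, b)]: 0.47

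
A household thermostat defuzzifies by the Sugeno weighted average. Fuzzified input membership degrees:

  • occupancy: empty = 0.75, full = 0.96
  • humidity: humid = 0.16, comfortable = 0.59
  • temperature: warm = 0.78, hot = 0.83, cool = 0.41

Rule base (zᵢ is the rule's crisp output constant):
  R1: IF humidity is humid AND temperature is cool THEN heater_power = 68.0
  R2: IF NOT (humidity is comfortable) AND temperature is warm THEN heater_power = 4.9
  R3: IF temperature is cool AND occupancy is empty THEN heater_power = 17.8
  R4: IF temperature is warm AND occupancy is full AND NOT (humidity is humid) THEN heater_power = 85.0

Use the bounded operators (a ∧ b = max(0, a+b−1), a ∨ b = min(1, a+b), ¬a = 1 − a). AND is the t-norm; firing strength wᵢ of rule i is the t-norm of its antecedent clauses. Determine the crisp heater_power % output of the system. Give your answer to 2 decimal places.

57.07

R1 (z=68.0): humid=0.16, cool=0.41; AND[max(0, a+b−1)] → w = 0.00
R2 (z=4.9): ¬comfortable=1−0.59=0.41, warm=0.78; AND[max(0, a+b−1)] → w = 0.19
R3 (z=17.8): cool=0.41, empty=0.75; AND[max(0, a+b−1)] → w = 0.16
R4 (z=85.0): warm=0.78, full=0.96, ¬humid=1−0.16=0.84; AND[max(0, a+b−1)] → w = 0.58
Weighted average = (0.00·68.0 + 0.19·4.9 + 0.16·17.8 + 0.58·85.0) / (0.00 + 0.19 + 0.16 + 0.58)
  = 53.0790 / 0.9300 = 57.07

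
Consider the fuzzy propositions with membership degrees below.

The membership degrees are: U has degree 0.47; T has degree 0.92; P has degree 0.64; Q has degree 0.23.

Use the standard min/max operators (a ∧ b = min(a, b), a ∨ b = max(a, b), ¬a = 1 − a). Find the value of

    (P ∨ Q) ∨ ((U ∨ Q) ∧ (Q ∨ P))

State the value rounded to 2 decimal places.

P ∨ Q = max(a, b) on (0.64, 0.23) = 0.64
U ∨ Q = max(a, b) on (0.47, 0.23) = 0.47
Q ∨ P = max(a, b) on (0.23, 0.64) = 0.64
(U ∨ Q) ∧ (Q ∨ P) = min(a, b) on (0.47, 0.64) = 0.47
(P ∨ Q) ∨ ((U ∨ Q) ∧ (Q ∨ P)) = max(a, b) on (0.64, 0.47) = 0.64

0.64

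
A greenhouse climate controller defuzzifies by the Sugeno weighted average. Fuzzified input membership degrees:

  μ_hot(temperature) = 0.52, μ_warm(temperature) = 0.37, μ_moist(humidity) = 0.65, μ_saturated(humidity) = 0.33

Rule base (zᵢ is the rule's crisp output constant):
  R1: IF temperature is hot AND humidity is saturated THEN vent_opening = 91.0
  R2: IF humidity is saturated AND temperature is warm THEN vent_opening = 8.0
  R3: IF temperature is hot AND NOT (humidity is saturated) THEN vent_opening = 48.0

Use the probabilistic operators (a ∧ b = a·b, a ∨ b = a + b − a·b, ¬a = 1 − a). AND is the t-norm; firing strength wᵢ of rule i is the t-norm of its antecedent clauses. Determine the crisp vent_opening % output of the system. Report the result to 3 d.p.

51.885

R1 (z=91.0): hot=0.52, saturated=0.33; AND[a·b] → w = 0.1716
R2 (z=8.0): saturated=0.33, warm=0.37; AND[a·b] → w = 0.1221
R3 (z=48.0): hot=0.52, ¬saturated=1−0.33=0.67; AND[a·b] → w = 0.3484
Weighted average = (0.1716·91.0 + 0.1221·8.0 + 0.3484·48.0) / (0.1716 + 0.1221 + 0.3484)
  = 33.3156 / 0.6421 = 51.885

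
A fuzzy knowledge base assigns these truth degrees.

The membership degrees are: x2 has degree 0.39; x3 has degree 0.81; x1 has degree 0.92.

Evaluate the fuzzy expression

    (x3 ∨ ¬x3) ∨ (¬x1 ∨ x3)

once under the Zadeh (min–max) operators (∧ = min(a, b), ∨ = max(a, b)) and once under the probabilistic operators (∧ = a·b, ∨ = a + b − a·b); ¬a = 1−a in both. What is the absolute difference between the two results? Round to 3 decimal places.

0.163

Under Zadeh (min–max):
  ¬x3 = 1 − 0.81 = 0.19
  x3 ∨ ¬x3 = max(a, b) on (0.81, 0.19) = 0.81
  ¬x1 = 1 − 0.92 = 0.08
  ¬x1 ∨ x3 = max(a, b) on (0.08, 0.81) = 0.81
  (x3 ∨ ¬x3) ∨ (¬x1 ∨ x3) = max(a, b) on (0.81, 0.81) = 0.81
  → value = 0.8100
Under probabilistic:
  ¬x3 = 1 − 0.8100 = 0.1900
  x3 ∨ ¬x3 = a + b − a·b on (0.8100, 0.1900) = 0.8461
  ¬x1 = 1 − 0.9200 = 0.0800
  ¬x1 ∨ x3 = a + b − a·b on (0.0800, 0.8100) = 0.8252
  (x3 ∨ ¬x3) ∨ (¬x1 ∨ x3) = a + b − a·b on (0.8461, 0.8252) = 0.9731
  → value = 0.9731
|0.8100 − 0.9731| = 0.163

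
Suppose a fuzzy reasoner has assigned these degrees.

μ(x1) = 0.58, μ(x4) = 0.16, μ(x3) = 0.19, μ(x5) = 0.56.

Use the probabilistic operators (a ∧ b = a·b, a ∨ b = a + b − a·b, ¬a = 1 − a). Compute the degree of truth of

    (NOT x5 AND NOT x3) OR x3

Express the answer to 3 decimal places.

NOT x5 = 1 − 0.5600 = 0.4400
NOT x3 = 1 − 0.1900 = 0.8100
NOT x5 AND NOT x3 = a·b on (0.4400, 0.8100) = 0.3564
(NOT x5 AND NOT x3) OR x3 = a + b − a·b on (0.3564, 0.1900) = 0.4787

0.479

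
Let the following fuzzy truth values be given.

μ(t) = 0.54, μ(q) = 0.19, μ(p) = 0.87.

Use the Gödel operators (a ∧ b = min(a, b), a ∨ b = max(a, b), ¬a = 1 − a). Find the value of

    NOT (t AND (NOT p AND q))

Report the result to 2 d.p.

NOT p = 1 − 0.87 = 0.13
NOT p AND q = min(a, b) on (0.13, 0.19) = 0.13
t AND (NOT p AND q) = min(a, b) on (0.54, 0.13) = 0.13
NOT (t AND (NOT p AND q)) = 1 − 0.13 = 0.87

0.87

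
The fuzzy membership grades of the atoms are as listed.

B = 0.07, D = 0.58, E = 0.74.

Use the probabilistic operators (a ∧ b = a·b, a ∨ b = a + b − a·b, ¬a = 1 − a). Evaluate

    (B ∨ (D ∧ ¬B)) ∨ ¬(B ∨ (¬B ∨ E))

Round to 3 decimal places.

¬B = 1 − 0.0700 = 0.9300
D ∧ ¬B = a·b on (0.5800, 0.9300) = 0.5394
B ∨ (D ∧ ¬B) = a + b − a·b on (0.0700, 0.5394) = 0.5716
¬B = 1 − 0.0700 = 0.9300
¬B ∨ E = a + b − a·b on (0.9300, 0.7400) = 0.9818
B ∨ (¬B ∨ E) = a + b − a·b on (0.0700, 0.9818) = 0.9831
¬(B ∨ (¬B ∨ E)) = 1 − 0.9831 = 0.0169
(B ∨ (D ∧ ¬B)) ∨ ¬(B ∨ (¬B ∨ E)) = a + b − a·b on (0.5716, 0.0169) = 0.5789

0.579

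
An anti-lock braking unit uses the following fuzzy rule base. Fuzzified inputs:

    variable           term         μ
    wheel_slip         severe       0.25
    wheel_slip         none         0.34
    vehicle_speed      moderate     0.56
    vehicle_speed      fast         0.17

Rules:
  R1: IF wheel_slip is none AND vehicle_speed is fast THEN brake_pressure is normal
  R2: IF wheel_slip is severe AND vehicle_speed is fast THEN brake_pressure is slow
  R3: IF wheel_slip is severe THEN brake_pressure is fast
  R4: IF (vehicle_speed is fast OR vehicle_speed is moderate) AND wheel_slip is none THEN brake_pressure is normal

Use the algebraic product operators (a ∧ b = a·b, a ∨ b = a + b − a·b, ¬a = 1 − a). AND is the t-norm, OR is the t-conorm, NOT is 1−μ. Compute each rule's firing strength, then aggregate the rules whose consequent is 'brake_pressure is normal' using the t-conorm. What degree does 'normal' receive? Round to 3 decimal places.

R1: none=0.34, fast=0.17; AND[a·b] → w = 0.0578
R2: severe=0.25, fast=0.17; AND[a·b] → w = 0.0425
R3: severe=0.25 → w = 0.2500
R4: (fast=0.17 OR moderate=0.56) = 0.6348; AND[a·b] with none=0.34 → w = 0.2158
Rules with consequent 'normal': {R1, R4} → strengths 0.0578, 0.2158
Aggregate via t-conorm [a + b − a·b]: 0.2612

0.261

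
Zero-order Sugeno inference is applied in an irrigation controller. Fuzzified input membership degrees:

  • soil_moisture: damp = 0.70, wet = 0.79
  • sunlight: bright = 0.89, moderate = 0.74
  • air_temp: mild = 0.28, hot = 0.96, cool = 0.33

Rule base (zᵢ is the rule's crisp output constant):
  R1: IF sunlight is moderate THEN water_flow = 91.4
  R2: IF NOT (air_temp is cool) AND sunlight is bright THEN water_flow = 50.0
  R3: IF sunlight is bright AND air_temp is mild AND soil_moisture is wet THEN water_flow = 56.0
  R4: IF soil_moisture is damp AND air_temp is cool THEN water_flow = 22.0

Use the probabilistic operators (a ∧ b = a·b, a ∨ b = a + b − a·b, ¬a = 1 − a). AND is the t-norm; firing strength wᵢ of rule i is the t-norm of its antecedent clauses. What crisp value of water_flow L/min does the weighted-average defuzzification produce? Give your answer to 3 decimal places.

64.369

R1 (z=91.4): moderate=0.74 → w = 0.7400
R2 (z=50.0): ¬cool=1−0.33=0.67, bright=0.89; AND[a·b] → w = 0.5963
R3 (z=56.0): bright=0.89, mild=0.28, wet=0.79; AND[a·b] → w = 0.1969
R4 (z=22.0): damp=0.70, cool=0.33; AND[a·b] → w = 0.2310
Weighted average = (0.7400·91.4 + 0.5963·50.0 + 0.1969·56.0 + 0.2310·22.0) / (0.7400 + 0.5963 + 0.1969 + 0.2310)
  = 113.5576 / 1.7642 = 64.369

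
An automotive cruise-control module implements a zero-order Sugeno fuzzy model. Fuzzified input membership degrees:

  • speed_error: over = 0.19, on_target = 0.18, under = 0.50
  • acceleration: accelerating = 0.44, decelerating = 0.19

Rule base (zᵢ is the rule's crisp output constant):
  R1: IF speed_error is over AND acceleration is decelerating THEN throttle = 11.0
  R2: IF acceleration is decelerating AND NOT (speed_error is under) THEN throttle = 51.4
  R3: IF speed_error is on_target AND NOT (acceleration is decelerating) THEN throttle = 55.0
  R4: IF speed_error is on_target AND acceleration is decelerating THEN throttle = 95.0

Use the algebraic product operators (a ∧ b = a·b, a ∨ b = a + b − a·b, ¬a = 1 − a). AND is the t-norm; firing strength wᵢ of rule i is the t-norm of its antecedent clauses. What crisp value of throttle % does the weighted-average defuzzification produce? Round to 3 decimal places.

R1 (z=11.0): over=0.19, decelerating=0.19; AND[a·b] → w = 0.0361
R2 (z=51.4): decelerating=0.19, ¬under=1−0.50=0.50; AND[a·b] → w = 0.0950
R3 (z=55.0): on_target=0.18, ¬decelerating=1−0.19=0.81; AND[a·b] → w = 0.1458
R4 (z=95.0): on_target=0.18, decelerating=0.19; AND[a·b] → w = 0.0342
Weighted average = (0.0361·11.0 + 0.0950·51.4 + 0.1458·55.0 + 0.0342·95.0) / (0.0361 + 0.0950 + 0.1458 + 0.0342)
  = 16.5481 / 0.3111 = 53.192

53.192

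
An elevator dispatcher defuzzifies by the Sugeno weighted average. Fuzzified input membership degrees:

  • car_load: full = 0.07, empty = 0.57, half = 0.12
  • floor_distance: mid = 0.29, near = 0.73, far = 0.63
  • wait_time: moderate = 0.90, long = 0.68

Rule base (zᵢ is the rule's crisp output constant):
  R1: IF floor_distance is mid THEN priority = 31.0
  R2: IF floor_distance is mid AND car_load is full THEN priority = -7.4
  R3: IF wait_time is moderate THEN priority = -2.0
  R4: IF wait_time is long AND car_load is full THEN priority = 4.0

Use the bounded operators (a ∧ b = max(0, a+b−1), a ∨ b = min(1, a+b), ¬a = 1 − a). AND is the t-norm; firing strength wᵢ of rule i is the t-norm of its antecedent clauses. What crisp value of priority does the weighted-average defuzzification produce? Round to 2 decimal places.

R1 (z=31.0): mid=0.29 → w = 0.29
R2 (z=-7.4): mid=0.29, full=0.07; AND[max(0, a+b−1)] → w = 0.00
R3 (z=-2.0): moderate=0.90 → w = 0.90
R4 (z=4.0): long=0.68, full=0.07; AND[max(0, a+b−1)] → w = 0.00
Weighted average = (0.29·31.0 + 0.00·-7.4 + 0.90·-2.0 + 0.00·4.0) / (0.29 + 0.00 + 0.90 + 0.00)
  = 7.1900 / 1.1900 = 6.04

6.04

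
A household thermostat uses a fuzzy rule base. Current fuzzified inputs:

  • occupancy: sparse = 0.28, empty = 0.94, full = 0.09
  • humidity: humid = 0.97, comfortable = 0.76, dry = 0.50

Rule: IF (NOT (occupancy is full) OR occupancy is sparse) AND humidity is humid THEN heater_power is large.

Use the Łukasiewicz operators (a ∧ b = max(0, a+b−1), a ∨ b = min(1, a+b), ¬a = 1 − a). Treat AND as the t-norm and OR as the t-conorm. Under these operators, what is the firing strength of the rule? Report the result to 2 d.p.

firing strength: (¬full=1−0.09=0.91 OR sparse=0.28) = 1.00; AND[max(0, a+b−1)] with humid=0.97 → w = 0.97

0.97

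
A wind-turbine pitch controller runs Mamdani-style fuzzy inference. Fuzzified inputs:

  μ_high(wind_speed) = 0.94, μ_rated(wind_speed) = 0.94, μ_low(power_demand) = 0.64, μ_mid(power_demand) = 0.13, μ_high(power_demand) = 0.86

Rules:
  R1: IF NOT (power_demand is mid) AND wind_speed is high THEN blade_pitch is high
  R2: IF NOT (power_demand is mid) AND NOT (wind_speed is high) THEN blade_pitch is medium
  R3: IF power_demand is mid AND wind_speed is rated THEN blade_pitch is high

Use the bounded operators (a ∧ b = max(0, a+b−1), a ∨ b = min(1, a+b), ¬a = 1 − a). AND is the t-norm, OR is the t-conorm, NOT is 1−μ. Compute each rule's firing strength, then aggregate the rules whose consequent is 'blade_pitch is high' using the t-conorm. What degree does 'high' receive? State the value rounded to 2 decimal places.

0.88

R1: ¬mid=1−0.13=0.87, high=0.94; AND[max(0, a+b−1)] → w = 0.81
R2: ¬mid=1−0.13=0.87, ¬high=1−0.94=0.06; AND[max(0, a+b−1)] → w = 0.00
R3: mid=0.13, rated=0.94; AND[max(0, a+b−1)] → w = 0.07
Rules with consequent 'high': {R1, R3} → strengths 0.81, 0.07
Aggregate via t-conorm [min(1, a+b)]: 0.88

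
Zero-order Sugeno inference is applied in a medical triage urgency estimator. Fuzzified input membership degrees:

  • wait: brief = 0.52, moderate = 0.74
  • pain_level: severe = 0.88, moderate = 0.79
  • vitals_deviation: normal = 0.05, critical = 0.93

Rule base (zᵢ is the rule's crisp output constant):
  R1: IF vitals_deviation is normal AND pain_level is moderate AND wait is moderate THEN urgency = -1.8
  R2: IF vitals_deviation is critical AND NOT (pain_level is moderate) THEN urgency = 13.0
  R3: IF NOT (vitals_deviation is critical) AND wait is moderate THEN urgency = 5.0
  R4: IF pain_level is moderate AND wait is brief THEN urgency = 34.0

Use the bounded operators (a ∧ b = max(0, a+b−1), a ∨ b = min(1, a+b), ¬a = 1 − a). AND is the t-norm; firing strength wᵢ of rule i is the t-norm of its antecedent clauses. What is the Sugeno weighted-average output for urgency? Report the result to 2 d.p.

27.47

R1 (z=-1.8): normal=0.05, moderate=0.79, moderate=0.74; AND[max(0, a+b−1)] → w = 0.00
R2 (z=13.0): critical=0.93, ¬moderate=1−0.79=0.21; AND[max(0, a+b−1)] → w = 0.14
R3 (z=5.0): ¬critical=1−0.93=0.07, moderate=0.74; AND[max(0, a+b−1)] → w = 0.00
R4 (z=34.0): moderate=0.79, brief=0.52; AND[max(0, a+b−1)] → w = 0.31
Weighted average = (0.00·-1.8 + 0.14·13.0 + 0.00·5.0 + 0.31·34.0) / (0.00 + 0.14 + 0.00 + 0.31)
  = 12.3600 / 0.4500 = 27.47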